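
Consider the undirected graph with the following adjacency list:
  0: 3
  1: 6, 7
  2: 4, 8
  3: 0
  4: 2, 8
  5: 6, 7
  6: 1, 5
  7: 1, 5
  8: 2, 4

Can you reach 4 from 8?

Yes

From 8 we can reach 2, 4, 8, which includes 4.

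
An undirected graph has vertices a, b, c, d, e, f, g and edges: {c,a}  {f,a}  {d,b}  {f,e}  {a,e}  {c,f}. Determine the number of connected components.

3

g is isolated — a component by itself.
Starting from b we can reach b, d. That is one component of size 2.
Starting from a we can reach a, c, e, f. That is one component of size 4.
Total: 3 components.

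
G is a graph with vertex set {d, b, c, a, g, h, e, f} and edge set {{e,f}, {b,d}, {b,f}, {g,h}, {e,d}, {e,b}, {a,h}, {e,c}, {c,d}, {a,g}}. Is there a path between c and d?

Yes

From c we can reach b, c, d, e, f, which includes d.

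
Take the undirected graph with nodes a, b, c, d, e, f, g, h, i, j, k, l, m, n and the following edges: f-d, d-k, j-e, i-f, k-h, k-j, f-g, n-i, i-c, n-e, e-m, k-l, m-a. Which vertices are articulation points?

Removing e increases the component count from 2 to 3, so e is a cut vertex.
Removing f increases the component count from 2 to 3, so f is a cut vertex.
Removing i increases the component count from 2 to 3, so i is a cut vertex.
Likewise k, m are cut vertices.
By contrast removing l leaves 2 components; it is not a cut vertex. No other vertex is a cut vertex either.

e, f, i, k, m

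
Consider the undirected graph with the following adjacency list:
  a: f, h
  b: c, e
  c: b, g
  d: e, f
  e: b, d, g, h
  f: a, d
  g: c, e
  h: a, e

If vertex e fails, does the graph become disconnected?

Yes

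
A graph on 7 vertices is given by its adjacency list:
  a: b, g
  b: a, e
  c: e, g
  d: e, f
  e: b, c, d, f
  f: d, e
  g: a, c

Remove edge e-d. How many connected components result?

1

e and d are still connected via e-f-d, so the component count stays at 1.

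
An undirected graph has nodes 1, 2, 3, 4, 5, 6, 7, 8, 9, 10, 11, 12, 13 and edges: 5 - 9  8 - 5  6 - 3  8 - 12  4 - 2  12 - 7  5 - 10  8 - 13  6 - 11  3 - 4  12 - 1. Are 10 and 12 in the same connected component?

From 10 we can reach 1, 5, 7, 8, 9, 10, 12, 13, which includes 12.

Yes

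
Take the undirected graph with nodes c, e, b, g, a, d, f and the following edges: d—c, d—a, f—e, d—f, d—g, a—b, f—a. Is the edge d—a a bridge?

After removing d—a, the path d-f-a still connects them, so the edge is not a bridge.

No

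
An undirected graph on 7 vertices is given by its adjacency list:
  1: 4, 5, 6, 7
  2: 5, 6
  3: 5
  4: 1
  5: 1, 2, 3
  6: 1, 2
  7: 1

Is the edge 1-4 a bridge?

Removing 1-4 leaves no path between 1 and 4: the component count goes from 1 to 2. So it is a bridge.

Yes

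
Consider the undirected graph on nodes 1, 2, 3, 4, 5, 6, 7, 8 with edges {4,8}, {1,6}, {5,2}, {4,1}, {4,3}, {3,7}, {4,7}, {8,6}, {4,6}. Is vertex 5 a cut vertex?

No

Deleting 5 leaves 2 components (was 2), so 5 is not a cut vertex.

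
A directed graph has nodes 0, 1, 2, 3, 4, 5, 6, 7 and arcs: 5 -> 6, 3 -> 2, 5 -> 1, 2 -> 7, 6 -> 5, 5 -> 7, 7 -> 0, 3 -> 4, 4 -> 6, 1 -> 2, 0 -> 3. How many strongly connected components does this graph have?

1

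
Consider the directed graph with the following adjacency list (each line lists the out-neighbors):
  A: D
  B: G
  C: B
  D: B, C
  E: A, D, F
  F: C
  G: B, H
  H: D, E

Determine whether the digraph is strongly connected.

From C we can reach every vertex (A, B, C, D, E, F, G, H), and every vertex can reach C (A, B, C, D, E, F, G, H). So the whole graph is one strongly connected component.

Yes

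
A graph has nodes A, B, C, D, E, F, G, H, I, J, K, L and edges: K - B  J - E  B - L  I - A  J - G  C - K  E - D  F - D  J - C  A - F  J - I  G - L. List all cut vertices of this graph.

Removing J increases the component count from 2 to 3, so J is a cut vertex.
By contrast removing G leaves 2 components; it is not a cut vertex. No other vertex is a cut vertex either.

J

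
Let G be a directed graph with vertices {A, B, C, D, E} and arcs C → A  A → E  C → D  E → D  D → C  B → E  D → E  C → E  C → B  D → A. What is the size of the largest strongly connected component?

5

{A, B, C, D, E} are all mutually reachable — one SCC of size 5.
The largest has 5 vertices.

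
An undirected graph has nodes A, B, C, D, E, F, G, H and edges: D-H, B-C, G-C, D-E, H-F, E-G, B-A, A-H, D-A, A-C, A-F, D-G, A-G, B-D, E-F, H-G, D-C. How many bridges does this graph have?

The edges on the cycle A-H-G-C-A are not bridges since each lies on that cycle.
Every edge lies on some cycle, so there are no bridges.

0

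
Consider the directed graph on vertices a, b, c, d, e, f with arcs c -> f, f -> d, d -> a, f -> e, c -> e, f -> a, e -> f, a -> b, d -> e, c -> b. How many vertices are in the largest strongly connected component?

3

{d, e, f} are all mutually reachable — one SCC of size 3.
{a} is an SCC by itself.
{c} is an SCC by itself.
{b} is an SCC by itself.
The largest has 3 vertices.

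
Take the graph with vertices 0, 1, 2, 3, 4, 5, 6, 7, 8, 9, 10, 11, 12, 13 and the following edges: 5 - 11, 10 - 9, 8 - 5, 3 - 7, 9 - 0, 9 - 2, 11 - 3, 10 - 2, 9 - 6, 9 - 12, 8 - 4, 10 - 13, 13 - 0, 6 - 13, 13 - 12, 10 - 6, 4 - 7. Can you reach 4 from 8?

Yes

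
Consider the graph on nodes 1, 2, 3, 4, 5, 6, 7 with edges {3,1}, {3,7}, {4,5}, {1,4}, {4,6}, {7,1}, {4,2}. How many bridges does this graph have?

The edges on the cycle 3-7-1-3 are not bridges since each lies on that cycle.
But removing 4–5 disconnects 4 from 5; removing 4–2 disconnects 4 from 2; removing 1–4 disconnects 1 from 4; removing 4–6 disconnects 4 from 6 — these are bridges.
That makes 4 bridges.

4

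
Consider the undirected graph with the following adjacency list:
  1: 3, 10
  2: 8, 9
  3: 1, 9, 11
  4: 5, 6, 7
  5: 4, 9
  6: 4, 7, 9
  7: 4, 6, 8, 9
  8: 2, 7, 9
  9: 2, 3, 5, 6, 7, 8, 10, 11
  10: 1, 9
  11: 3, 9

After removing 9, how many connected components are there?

With 9 gone, the remaining components are: {1, 3, 10, 11}; {2, 4, 5, 6, 7, 8}.
That is 2 components.

2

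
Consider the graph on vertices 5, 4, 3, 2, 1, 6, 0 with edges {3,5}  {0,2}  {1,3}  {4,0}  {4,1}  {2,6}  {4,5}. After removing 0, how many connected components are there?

2

With 0 gone, the remaining components are: {2, 6}; {1, 3, 4, 5}.
That is 2 components.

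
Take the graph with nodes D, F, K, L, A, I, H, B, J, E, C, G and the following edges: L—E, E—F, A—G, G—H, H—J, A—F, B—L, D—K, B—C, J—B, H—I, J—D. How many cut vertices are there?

Removing B increases the component count from 1 to 2, so B is a cut vertex.
Removing D increases the component count from 1 to 2, so D is a cut vertex.
Removing H increases the component count from 1 to 2, so H is a cut vertex.
Likewise J is a cut vertex.
By contrast removing G leaves 1 component; it is not a cut vertex. No other vertex is a cut vertex either.

4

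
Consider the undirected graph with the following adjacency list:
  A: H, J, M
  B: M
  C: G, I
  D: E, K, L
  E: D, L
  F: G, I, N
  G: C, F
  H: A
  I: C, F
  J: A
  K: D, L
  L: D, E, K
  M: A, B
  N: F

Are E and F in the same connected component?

The component containing E is {D, E, K, L}, and F is not in it.

No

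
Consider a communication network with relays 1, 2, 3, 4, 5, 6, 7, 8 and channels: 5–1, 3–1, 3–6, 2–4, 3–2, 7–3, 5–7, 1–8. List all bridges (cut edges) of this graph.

The edges on the cycle 5-7-3-1-5 are not bridges since each lies on that cycle.
But removing 2–4 disconnects 2 from 4; removing 3–6 disconnects 3 from 6; removing 1–8 disconnects 1 from 8; removing 3–2 disconnects 3 from 2 — these are bridges.

1-8, 2-3, 2-4, 3-6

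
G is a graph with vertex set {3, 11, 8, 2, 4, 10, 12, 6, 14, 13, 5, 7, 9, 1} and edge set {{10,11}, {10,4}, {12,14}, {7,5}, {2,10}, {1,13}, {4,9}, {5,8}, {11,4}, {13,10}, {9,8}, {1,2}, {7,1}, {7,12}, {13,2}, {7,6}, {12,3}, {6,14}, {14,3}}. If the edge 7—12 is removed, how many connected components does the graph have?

7 and 12 are still connected via 7-6-14-12, so the component count stays at 1.

1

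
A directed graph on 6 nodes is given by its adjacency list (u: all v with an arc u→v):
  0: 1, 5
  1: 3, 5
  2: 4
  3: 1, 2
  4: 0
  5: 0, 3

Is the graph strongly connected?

Yes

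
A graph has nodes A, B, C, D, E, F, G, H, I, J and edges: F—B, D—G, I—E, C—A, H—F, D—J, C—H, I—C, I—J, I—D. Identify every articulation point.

C, D, F, H, I

Removing C increases the component count from 1 to 3, so C is a cut vertex.
Removing D increases the component count from 1 to 2, so D is a cut vertex.
Removing F increases the component count from 1 to 2, so F is a cut vertex.
Likewise H, I are cut vertices.
By contrast removing A leaves 1 component; it is not a cut vertex. No other vertex is a cut vertex either.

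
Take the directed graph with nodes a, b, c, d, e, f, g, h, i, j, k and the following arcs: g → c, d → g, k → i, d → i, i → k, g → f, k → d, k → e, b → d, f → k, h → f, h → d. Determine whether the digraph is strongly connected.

There is no directed path from h to b, so the graph is not strongly connected.

No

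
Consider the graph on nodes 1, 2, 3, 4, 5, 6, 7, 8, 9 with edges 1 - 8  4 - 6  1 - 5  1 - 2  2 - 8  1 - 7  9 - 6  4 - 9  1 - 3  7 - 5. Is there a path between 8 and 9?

The component containing 8 is {1, 2, 3, 5, 7, 8}, and 9 is not in it.

No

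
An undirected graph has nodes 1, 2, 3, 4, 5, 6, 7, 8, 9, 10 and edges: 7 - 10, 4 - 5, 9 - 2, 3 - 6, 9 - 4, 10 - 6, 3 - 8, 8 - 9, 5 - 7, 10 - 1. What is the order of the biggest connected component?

10

Starting from 1 we can reach 1, 2, 3, 4, 5, 6, 7, 8, 9, 10. That is one component of size 10.
The largest has 10 vertices.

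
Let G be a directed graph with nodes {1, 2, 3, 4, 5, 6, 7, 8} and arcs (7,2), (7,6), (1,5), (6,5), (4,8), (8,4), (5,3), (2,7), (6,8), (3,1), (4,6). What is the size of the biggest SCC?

{1, 3, 5} are all mutually reachable — one SCC of size 3.
{4, 6, 8} are all mutually reachable — one SCC of size 3.
{2, 7} are all mutually reachable — one SCC of size 2.
The largest has 3 vertices.

3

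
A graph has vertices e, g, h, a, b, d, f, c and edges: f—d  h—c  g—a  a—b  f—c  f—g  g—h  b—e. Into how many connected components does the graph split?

1

Starting from a we can reach a, b, c, d, e, f, g, h. That is one component of size 8.
Total: 1 component.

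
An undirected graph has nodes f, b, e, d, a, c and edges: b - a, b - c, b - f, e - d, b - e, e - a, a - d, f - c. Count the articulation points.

Removing b increases the component count from 1 to 2, so b is a cut vertex.
By contrast removing f leaves 1 component; it is not a cut vertex. No other vertex is a cut vertex either.

1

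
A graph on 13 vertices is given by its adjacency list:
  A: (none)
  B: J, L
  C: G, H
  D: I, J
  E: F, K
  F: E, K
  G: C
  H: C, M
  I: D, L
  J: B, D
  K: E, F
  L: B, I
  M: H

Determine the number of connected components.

A is isolated — a component by itself.
Starting from E we can reach E, F, K. That is one component of size 3.
Starting from C we can reach C, G, H, M. That is one component of size 4.
Starting from B we can reach B, D, I, J, L. That is one component of size 5.
Total: 4 components.

4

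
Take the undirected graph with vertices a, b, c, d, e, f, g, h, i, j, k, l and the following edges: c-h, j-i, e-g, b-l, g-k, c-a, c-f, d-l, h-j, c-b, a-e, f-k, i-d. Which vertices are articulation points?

Removing c increases the component count from 1 to 2, so c is a cut vertex.
By contrast removing d leaves 1 component; it is not a cut vertex. No other vertex is a cut vertex either.

c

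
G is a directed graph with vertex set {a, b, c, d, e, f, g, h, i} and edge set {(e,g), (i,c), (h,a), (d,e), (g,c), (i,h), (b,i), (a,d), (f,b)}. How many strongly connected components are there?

9

{d} is an SCC by itself.
{e} is an SCC by itself.
{g} is an SCC by itself.
{b} is an SCC by itself.
{h} is an SCC by itself.
(and 4 more singleton SCCs)
That gives 9 strongly connected components.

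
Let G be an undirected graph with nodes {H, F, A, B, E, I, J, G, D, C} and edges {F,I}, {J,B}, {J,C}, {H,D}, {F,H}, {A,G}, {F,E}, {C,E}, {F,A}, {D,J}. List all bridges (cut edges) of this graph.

The edges on the cycle F-H-D-J-C-E-F are not bridges since each lies on that cycle.
But removing F–I disconnects F from I; removing G–A disconnects G from A; removing F–A disconnects F from A; removing B–J disconnects B from J — these are bridges.

A-F, A-G, B-J, F-I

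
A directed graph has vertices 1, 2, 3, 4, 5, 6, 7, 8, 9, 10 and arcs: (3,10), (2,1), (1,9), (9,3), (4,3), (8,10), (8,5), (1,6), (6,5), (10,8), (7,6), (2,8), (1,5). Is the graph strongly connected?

There is no directed path from 1 to 7, so the graph is not strongly connected.

No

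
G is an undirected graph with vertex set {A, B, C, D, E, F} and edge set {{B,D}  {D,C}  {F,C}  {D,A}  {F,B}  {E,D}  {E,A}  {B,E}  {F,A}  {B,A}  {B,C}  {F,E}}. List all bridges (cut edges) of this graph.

none

The edges on the cycle F-B-D-A-F are not bridges since each lies on that cycle.
Every edge lies on some cycle, so there are no bridges.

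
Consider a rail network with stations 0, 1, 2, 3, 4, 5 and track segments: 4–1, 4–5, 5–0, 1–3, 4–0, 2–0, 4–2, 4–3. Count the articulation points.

1

Removing 4 increases the component count from 1 to 2, so 4 is a cut vertex.
By contrast removing 1 leaves 1 component; it is not a cut vertex. No other vertex is a cut vertex either.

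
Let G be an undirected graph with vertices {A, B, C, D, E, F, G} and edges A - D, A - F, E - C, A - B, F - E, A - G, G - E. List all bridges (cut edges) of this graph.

The edges on the cycle A-F-E-G-A are not bridges since each lies on that cycle.
But removing A - D disconnects A from D; removing C - E disconnects C from E; removing A - B disconnects A from B — these are bridges.

A-B, A-D, C-E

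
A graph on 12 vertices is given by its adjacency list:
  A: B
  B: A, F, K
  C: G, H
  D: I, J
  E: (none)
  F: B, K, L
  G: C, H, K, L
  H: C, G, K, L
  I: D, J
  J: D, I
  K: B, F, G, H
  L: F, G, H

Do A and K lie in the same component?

Yes

From A we can reach A, B, C, F, G, H, K, L, which includes K.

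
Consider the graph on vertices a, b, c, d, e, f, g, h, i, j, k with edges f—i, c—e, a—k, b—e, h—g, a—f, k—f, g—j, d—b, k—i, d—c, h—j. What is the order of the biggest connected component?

4

Starting from g we can reach g, h, j. That is one component of size 3.
Starting from b we can reach b, c, d, e. That is one component of size 4.
Starting from a we can reach a, f, i, k. That is one component of size 4.
The largest has 4 vertices.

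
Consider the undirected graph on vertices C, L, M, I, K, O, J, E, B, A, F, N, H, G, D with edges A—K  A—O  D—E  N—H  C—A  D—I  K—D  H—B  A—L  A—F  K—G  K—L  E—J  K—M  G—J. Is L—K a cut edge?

No

After removing L—K, the path L-A-K still connects them, so the edge is not a bridge.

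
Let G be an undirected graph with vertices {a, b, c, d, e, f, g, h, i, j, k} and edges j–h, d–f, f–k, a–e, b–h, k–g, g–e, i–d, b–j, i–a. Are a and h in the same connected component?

The component containing a is {a, d, e, f, g, i, k}, and h is not in it.

No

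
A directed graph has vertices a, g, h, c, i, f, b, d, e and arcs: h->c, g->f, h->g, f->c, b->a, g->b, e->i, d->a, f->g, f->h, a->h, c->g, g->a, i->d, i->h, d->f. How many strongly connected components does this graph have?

4

{a, b, c, f, g, h} are all mutually reachable — one SCC of size 6.
{d} is an SCC by itself.
{e} is an SCC by itself.
{i} is an SCC by itself.
That gives 4 strongly connected components.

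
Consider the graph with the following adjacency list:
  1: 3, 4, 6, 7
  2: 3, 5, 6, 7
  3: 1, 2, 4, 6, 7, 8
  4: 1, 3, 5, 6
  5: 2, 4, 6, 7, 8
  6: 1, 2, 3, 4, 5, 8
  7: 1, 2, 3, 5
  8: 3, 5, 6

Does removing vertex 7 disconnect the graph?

No

Deleting 7 leaves 1 component (was 1) (its neighbors 1, 2, 3, 5 remain connected to each other), so 7 is not a cut vertex.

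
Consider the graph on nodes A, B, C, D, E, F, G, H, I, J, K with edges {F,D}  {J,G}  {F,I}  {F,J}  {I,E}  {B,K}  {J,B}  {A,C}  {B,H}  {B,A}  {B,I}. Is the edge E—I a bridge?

Yes

Removing E—I leaves no path between E and I: the component count goes from 1 to 2. So it is a bridge.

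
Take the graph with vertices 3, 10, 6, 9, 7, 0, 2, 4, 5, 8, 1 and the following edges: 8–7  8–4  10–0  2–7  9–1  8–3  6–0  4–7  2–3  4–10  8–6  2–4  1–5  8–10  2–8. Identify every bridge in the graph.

1-5, 1-9

The edges on the cycle 2-8-3-2 are not bridges since each lies on that cycle.
But removing 9–1 disconnects 9 from 1; removing 1–5 disconnects 1 from 5 — these are bridges.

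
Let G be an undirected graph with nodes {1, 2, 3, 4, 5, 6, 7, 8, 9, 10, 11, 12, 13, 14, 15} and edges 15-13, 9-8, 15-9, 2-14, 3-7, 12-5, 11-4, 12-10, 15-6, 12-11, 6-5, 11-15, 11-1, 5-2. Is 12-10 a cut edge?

Yes

Removing 12-10 leaves no path between 12 and 10: the component count goes from 2 to 3. So it is a bridge.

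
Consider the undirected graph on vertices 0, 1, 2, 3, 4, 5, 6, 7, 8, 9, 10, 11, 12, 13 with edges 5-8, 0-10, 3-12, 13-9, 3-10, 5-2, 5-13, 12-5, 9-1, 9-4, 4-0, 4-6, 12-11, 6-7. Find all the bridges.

1-9, 11-12, 2-5, 4-6, 5-8, 6-7

The edges on the cycle 3-12-5-13-9-4-0-10-3 are not bridges since each lies on that cycle.
But removing 2-5 disconnects 2 from 5; removing 6-4 disconnects 6 from 4; removing 5-8 disconnects 5 from 8; removing 1-9 disconnects 1 from 9 — these are bridges.
In total 6 edges are bridges.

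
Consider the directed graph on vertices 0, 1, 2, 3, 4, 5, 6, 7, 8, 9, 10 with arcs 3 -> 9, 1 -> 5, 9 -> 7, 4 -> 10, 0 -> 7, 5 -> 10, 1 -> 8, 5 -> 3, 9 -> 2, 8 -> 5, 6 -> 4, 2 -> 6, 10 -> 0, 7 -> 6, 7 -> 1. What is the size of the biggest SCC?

{0, 1, 2, 3, 4, 5, 6, 7, 8, 9, 10} are all mutually reachable — one SCC of size 11.
The largest has 11 vertices.

11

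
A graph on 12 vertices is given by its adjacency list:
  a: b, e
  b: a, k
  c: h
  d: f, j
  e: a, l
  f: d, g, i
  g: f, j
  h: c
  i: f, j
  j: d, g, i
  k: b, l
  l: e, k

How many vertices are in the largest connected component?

Starting from c we can reach c, h. That is one component of size 2.
Starting from d we can reach d, f, g, i, j. That is one component of size 5.
Starting from a we can reach a, b, e, k, l. That is one component of size 5.
The largest has 5 vertices.

5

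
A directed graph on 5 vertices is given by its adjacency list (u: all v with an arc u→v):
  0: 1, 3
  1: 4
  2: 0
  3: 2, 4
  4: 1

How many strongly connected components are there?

2

{0, 2, 3} are all mutually reachable — one SCC of size 3.
{1, 4} are all mutually reachable — one SCC of size 2.
That gives 2 strongly connected components.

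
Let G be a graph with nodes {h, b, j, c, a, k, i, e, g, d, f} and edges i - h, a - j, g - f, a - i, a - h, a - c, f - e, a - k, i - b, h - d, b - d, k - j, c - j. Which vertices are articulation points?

Removing a increases the component count from 2 to 3, so a is a cut vertex.
Removing f increases the component count from 2 to 3, so f is a cut vertex.
By contrast removing b leaves 2 components; it is not a cut vertex. No other vertex is a cut vertex either.

a, f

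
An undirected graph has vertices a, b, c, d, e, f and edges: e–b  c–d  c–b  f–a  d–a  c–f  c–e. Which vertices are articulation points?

c

Removing c increases the component count from 1 to 2, so c is a cut vertex.
By contrast removing b leaves 1 component; it is not a cut vertex. No other vertex is a cut vertex either.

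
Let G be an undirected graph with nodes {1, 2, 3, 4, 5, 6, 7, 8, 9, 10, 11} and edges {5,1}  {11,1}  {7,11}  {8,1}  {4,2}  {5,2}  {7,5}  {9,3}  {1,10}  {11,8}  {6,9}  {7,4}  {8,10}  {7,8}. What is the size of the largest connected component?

8

Starting from 3 we can reach 3, 6, 9. That is one component of size 3.
Starting from 1 we can reach 1, 2, 4, 5, 7, 8, 10, 11. That is one component of size 8.
The largest has 8 vertices.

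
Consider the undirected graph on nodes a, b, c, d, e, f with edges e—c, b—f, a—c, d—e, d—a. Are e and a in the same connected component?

Yes

From e we can reach a, c, d, e, which includes a.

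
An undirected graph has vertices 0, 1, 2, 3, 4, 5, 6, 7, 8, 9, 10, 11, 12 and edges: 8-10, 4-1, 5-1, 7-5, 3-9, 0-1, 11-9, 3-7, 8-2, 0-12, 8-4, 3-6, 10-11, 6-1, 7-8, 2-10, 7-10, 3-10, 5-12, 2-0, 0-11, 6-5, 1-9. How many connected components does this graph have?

1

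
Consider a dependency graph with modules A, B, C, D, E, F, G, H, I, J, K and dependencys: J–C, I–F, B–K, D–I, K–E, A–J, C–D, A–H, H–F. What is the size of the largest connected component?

G is isolated — a component by itself.
Starting from B we can reach B, E, K. That is one component of size 3.
Starting from A we can reach A, C, D, F, H, I, J. That is one component of size 7.
The largest has 7 vertices.

7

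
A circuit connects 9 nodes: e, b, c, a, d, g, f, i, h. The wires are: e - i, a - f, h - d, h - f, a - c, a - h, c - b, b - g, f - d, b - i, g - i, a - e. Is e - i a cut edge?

No

After removing e - i, the path e-a-c-b-i still connects them, so the edge is not a bridge.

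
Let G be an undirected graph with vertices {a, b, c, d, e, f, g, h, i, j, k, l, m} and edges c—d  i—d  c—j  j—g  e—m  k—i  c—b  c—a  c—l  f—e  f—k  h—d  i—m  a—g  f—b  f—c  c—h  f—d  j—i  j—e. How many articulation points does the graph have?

Removing c increases the component count from 1 to 2, so c is a cut vertex.
By contrast removing j leaves 1 component; it is not a cut vertex. No other vertex is a cut vertex either.

1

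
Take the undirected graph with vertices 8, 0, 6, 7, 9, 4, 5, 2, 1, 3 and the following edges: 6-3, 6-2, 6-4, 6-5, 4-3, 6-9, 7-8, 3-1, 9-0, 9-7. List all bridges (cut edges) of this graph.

0-9, 1-3, 2-6, 5-6, 6-9, 7-8, 7-9

The edges on the cycle 6-4-3-6 are not bridges since each lies on that cycle.
But removing 6-2 disconnects 6 from 2; removing 3-1 disconnects 3 from 1; removing 7-8 disconnects 7 from 8; removing 6-5 disconnects 6 from 5 — these are bridges.
In total 7 edges are bridges.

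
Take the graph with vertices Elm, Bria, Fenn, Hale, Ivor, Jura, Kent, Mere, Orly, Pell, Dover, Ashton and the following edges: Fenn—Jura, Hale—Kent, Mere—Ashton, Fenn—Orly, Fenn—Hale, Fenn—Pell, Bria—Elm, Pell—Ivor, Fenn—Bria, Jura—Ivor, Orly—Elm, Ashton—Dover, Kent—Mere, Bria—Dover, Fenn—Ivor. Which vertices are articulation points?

Fenn

Removing Fenn increases the component count from 1 to 2, so Fenn is a cut vertex.
By contrast removing Ivor leaves 1 component; it is not a cut vertex. No other vertex is a cut vertex either.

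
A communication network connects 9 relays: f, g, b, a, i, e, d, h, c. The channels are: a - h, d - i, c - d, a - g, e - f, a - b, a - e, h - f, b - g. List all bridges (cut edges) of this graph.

The edges on the cycle a-b-g-a are not bridges since each lies on that cycle.
But removing c - d disconnects c from d; removing i - d disconnects i from d — these are bridges.

c-d, d-i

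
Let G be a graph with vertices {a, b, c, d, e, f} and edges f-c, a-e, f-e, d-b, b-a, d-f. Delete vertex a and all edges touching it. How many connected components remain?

1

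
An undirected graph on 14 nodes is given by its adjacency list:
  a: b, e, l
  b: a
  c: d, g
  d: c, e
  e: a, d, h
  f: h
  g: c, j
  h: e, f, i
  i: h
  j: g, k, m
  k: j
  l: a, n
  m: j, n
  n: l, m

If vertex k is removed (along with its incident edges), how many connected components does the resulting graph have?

1

With k gone, the remaining components are: {a, b, c, d, e, f, g, h, i, j, l, m, n}.
That is 1 component.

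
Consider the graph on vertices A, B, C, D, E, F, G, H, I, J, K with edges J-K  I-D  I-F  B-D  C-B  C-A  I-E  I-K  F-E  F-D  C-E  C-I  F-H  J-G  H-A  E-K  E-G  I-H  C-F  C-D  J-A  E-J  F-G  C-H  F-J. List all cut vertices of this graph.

none

Removing H, for instance, still leaves 1 component. No single vertex removal increases the component count — the graph has no articulation points.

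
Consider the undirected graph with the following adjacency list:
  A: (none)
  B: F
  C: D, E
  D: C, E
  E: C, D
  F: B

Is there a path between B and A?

No

The component containing B is {B, F}, and A is not in it.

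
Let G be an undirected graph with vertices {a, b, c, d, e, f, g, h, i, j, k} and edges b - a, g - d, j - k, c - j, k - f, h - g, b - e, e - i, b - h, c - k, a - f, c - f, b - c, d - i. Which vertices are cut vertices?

b

Removing b increases the component count from 1 to 2, so b is a cut vertex.
By contrast removing a leaves 1 component; it is not a cut vertex. No other vertex is a cut vertex either.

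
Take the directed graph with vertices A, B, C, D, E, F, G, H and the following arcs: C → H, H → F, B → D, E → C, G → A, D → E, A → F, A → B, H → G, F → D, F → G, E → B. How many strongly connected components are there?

{A, B, C, D, E, F, G, H} are all mutually reachable — one SCC of size 8.
That gives 1 strongly connected component.

1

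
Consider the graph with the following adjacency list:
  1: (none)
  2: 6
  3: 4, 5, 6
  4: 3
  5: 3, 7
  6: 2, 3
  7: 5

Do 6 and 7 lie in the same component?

Yes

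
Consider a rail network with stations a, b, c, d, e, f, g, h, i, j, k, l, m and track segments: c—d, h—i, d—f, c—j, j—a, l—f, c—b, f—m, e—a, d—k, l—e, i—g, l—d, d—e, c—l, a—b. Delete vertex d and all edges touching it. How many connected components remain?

With d gone, the remaining components are: {k}; {g, h, i}; {a, b, c, e, f, j, l, m}.
That is 3 components.

3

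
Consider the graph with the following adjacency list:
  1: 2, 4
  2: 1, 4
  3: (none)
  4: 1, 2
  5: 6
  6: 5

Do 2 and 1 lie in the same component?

From 2 we can reach 1, 2, 4, which includes 1.

Yes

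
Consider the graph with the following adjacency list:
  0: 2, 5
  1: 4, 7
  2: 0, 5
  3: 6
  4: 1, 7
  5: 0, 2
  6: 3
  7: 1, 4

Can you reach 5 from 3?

The component containing 3 is {3, 6}, and 5 is not in it.

No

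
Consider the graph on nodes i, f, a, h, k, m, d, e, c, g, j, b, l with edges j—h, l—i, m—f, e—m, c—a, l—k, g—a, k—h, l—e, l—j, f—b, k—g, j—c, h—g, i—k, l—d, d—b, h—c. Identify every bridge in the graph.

none

The edges on the cycle l-i-k-l are not bridges since each lies on that cycle.
Every edge lies on some cycle, so there are no bridges.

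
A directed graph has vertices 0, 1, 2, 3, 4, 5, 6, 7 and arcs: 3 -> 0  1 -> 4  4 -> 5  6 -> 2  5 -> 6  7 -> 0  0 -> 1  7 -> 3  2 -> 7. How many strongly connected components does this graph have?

{0, 1, 2, 3, 4, 5, 6, 7} are all mutually reachable — one SCC of size 8.
That gives 1 strongly connected component.

1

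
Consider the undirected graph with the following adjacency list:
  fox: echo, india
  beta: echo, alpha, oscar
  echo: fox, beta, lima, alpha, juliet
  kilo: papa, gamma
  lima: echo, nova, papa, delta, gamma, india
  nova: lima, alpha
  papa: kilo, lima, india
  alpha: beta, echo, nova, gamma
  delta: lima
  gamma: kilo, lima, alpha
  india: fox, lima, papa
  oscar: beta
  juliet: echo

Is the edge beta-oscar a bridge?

Yes

Removing beta-oscar leaves no path between beta and oscar: the component count goes from 1 to 2. So it is a bridge.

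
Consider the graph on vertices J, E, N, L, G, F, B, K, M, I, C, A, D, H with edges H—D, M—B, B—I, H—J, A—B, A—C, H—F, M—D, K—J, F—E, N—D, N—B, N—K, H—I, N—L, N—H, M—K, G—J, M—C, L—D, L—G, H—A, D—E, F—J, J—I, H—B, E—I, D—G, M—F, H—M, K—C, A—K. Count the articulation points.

0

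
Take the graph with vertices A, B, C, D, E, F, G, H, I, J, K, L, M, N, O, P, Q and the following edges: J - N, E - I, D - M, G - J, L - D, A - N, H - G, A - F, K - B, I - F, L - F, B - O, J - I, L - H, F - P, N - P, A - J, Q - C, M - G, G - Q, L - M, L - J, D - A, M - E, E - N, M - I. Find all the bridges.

The edges on the cycle L-D-A-F-I-M-L are not bridges since each lies on that cycle.
But removing K - B disconnects K from B; removing G - Q disconnects G from Q; removing C - Q disconnects C from Q; removing O - B disconnects O from B — these are bridges.

B-K, B-O, C-Q, G-Q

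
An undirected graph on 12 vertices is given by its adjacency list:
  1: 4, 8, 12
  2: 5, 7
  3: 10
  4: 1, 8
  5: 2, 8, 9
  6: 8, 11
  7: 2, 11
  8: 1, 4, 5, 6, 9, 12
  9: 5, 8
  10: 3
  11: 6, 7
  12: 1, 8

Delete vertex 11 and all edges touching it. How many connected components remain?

With 11 gone, the remaining components are: {3, 10}; {1, 2, 4, 5, 6, 7, 8, 9, 12}.
That is 2 components.

2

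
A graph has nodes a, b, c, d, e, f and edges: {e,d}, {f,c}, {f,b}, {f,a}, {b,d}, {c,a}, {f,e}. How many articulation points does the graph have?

1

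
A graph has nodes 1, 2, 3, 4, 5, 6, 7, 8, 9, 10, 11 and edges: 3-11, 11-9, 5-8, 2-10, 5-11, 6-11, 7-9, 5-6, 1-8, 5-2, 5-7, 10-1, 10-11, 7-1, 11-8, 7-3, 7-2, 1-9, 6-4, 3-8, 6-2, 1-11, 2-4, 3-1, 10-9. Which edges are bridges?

none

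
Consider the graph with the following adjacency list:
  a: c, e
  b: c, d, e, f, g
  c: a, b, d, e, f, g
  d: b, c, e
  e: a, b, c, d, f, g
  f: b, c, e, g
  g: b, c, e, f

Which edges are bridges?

The edges on the cycle c-f-g-e-c are not bridges since each lies on that cycle.
Every edge lies on some cycle, so there are no bridges.

none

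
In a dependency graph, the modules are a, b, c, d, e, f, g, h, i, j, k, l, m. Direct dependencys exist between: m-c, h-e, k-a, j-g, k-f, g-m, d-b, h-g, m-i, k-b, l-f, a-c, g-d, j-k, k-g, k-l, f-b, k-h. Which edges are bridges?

e-h, i-m

The edges on the cycle j-k-l-f-b-d-g-j are not bridges since each lies on that cycle.
But removing h-e disconnects h from e; removing m-i disconnects m from i — these are bridges.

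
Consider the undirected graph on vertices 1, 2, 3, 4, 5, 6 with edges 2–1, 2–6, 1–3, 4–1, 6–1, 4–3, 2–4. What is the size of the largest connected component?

5 is isolated — a component by itself.
Starting from 1 we can reach 1, 2, 3, 4, 6. That is one component of size 5.
The largest has 5 vertices.

5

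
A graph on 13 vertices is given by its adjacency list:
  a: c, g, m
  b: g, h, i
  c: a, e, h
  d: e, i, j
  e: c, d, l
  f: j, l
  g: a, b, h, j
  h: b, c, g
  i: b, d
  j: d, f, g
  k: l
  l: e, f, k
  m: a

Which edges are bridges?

The edges on the cycle c-h-g-a-c are not bridges since each lies on that cycle.
But removing m-a disconnects m from a; removing k-l disconnects k from l — these are bridges.

a-m, k-l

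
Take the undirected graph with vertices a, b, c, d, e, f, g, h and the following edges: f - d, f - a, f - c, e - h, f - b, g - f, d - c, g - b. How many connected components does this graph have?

2

Starting from e we can reach e, h. That is one component of size 2.
Starting from a we can reach a, b, c, d, f, g. That is one component of size 6.
Total: 2 components.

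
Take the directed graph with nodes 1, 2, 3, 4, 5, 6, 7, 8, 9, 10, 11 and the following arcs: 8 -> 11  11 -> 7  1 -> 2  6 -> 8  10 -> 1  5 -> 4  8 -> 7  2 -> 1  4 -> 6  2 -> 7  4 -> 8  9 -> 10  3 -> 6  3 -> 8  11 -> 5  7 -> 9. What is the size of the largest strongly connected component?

5

{4, 5, 6, 8, 11} are all mutually reachable — one SCC of size 5.
{1, 2, 7, 9, 10} are all mutually reachable — one SCC of size 5.
{3} is an SCC by itself.
The largest has 5 vertices.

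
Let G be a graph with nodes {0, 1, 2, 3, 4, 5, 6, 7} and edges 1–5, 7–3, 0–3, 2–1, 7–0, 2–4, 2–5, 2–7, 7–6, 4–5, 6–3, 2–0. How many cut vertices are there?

Removing 2 increases the component count from 1 to 2, so 2 is a cut vertex.
By contrast removing 5 leaves 1 component; it is not a cut vertex. No other vertex is a cut vertex either.

1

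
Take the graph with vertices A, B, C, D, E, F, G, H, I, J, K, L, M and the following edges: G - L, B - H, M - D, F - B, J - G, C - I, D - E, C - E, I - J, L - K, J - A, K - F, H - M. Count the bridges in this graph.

1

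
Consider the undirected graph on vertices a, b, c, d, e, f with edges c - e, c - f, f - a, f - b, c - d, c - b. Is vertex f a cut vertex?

Deleting f raises the number of components from 1 to 2, so f is a cut vertex.

Yes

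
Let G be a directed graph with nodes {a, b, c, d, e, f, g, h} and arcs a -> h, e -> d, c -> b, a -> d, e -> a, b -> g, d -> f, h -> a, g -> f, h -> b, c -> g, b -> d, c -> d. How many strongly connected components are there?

{a, h} are all mutually reachable — one SCC of size 2.
{g} is an SCC by itself.
{d} is an SCC by itself.
{c} is an SCC by itself.
{e} is an SCC by itself.
(and 2 more singleton SCCs)
That gives 7 strongly connected components.

7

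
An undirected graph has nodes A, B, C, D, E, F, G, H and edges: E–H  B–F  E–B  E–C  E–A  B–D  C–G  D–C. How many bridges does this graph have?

The edges on the cycle E-B-D-C-E are not bridges since each lies on that cycle.
But removing C–G disconnects C from G; removing B–F disconnects B from F; removing E–A disconnects E from A; removing E–H disconnects E from H — these are bridges.
That makes 4 bridges.

4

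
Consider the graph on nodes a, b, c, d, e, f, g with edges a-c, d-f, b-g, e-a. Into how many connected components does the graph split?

Starting from b we can reach b, g. That is one component of size 2.
Starting from d we can reach d, f. That is one component of size 2.
Starting from a we can reach a, c, e. That is one component of size 3.
Total: 3 components.

3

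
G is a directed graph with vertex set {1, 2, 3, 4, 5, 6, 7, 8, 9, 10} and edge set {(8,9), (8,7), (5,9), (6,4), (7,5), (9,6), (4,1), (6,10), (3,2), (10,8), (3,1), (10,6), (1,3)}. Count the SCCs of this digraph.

{5, 6, 7, 8, 9, 10} are all mutually reachable — one SCC of size 6.
{1, 3} are all mutually reachable — one SCC of size 2.
{4} is an SCC by itself.
{2} is an SCC by itself.
That gives 4 strongly connected components.

4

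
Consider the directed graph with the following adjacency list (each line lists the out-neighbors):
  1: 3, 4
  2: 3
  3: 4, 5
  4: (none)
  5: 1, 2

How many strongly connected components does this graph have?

2

{1, 2, 3, 5} are all mutually reachable — one SCC of size 4.
{4} is an SCC by itself.
That gives 2 strongly connected components.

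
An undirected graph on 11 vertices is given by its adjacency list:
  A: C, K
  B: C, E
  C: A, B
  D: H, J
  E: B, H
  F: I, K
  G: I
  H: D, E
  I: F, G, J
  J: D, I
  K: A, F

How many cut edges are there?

The edges on the cycle I-F-K-A-C-B-E-H-D-J-I are not bridges since each lies on that cycle.
But removing I-G disconnects I from G — this is a bridge.

1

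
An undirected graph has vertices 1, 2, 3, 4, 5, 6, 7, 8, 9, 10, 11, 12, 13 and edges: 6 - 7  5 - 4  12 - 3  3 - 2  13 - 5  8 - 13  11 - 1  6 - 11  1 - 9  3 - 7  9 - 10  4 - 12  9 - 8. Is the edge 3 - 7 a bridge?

No

After removing 3 - 7, the path 3-12-4-5-13-8-9-1-11-6-7 still connects them, so the edge is not a bridge.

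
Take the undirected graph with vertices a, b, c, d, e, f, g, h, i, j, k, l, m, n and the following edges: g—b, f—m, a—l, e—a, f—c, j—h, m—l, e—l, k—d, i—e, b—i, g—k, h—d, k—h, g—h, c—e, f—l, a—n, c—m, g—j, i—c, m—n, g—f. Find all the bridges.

The edges on the cycle i-c-e-i are not bridges since each lies on that cycle.
Every edge lies on some cycle, so there are no bridges.

none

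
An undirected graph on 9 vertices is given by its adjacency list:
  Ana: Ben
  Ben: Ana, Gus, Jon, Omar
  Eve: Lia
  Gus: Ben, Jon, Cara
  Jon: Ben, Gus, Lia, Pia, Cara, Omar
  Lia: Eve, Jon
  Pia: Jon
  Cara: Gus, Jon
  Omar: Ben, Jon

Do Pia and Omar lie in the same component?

Yes

From Pia we can reach Ana, Ben, Eve, Gus, Jon, Lia, Pia, Cara, Omar, which includes Omar.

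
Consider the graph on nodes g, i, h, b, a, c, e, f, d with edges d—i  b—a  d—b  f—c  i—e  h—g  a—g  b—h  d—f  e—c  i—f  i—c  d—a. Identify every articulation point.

d

Removing d increases the component count from 1 to 2, so d is a cut vertex.
By contrast removing b leaves 1 component; it is not a cut vertex. No other vertex is a cut vertex either.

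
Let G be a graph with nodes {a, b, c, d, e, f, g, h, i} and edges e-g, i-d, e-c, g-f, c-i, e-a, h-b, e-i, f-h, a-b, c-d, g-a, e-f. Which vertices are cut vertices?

Removing e increases the component count from 1 to 2, so e is a cut vertex.
By contrast removing b leaves 1 component; it is not a cut vertex. No other vertex is a cut vertex either.

e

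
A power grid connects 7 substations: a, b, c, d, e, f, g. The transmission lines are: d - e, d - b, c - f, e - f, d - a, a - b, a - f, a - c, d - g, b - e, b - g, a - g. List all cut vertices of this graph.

none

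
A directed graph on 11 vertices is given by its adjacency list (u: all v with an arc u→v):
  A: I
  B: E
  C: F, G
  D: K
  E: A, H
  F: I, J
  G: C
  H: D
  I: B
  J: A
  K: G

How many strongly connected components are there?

1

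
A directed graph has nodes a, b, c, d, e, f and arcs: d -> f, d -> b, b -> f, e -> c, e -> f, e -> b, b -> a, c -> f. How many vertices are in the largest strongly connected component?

1

{d} is an SCC by itself.
{c} is an SCC by itself.
{a} is an SCC by itself.
{f} is an SCC by itself.
{b} is an SCC by itself.
(and 1 more singleton SCC)
The largest has 1 vertex.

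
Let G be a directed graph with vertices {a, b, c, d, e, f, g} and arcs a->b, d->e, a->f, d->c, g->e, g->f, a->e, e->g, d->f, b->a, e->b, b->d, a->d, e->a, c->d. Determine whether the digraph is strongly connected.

There is no directed path from f to g, so the graph is not strongly connected.

No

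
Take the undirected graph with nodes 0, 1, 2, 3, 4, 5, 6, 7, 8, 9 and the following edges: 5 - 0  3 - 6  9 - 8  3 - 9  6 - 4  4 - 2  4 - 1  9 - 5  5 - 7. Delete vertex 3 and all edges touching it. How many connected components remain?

2

With 3 gone, the remaining components are: {1, 2, 4, 6}; {0, 5, 7, 8, 9}.
That is 2 components.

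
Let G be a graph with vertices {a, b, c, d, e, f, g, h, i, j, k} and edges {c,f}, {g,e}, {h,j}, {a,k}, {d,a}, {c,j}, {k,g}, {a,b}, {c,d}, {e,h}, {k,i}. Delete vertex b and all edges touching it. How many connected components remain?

With b gone, the remaining components are: {a, c, d, e, f, g, h, i, j, k}.
That is 1 component.

1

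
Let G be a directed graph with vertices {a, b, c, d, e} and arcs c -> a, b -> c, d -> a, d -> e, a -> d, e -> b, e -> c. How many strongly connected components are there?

1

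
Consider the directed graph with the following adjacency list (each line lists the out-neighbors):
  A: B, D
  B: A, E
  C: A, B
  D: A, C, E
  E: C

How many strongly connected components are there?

1

{A, B, C, D, E} are all mutually reachable — one SCC of size 5.
That gives 1 strongly connected component.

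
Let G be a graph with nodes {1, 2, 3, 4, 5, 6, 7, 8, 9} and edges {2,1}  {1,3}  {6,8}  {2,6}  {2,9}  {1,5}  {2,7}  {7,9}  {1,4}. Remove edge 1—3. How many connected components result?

Before removal there is 1 component.
1—3 is a bridge — removing it separates 1's side from 3's side.
After removal: 2 components.

2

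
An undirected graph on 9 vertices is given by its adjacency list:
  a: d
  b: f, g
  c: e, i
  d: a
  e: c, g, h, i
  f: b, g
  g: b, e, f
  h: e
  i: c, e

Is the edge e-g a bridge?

Removing e-g leaves no path between e and g: the component count goes from 2 to 3. So it is a bridge.

Yes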